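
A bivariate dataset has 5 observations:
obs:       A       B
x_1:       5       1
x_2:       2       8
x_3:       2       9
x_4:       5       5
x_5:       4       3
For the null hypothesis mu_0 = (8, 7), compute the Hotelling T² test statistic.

Step 1 — sample mean vector:
  mean(A) = (5 + 2 + 2 + 5 + 4) / 5 = 18/5 = 3.6
  mean(B) = (1 + 8 + 9 + 5 + 3) / 5 = 26/5 = 5.2
  x̄ = (3.6, 5.2),  deviation x̄ - mu_0 = (3.6, 5.2) - (8, 7) = (-4.4, -1.8).

Step 2 — sample covariance matrix, S[i,j] = (1/(n-1)) · Σ_k (x_{k,i} - mean_i) · (x_{k,j} - mean_j), divisor n-1 = 4:
  S[A,A] = ((1.4)·(1.4) + (-1.6)·(-1.6) + (-1.6)·(-1.6) + (1.4)·(1.4) + (0.4)·(0.4)) / 4 = 9.2/4 = 2.3
  S[A,B] = ((1.4)·(-4.2) + (-1.6)·(2.8) + (-1.6)·(3.8) + (1.4)·(-0.2) + (0.4)·(-2.2)) / 4 = -17.6/4 = -4.4
  S[B,B] = ((-4.2)·(-4.2) + (2.8)·(2.8) + (3.8)·(3.8) + (-0.2)·(-0.2) + (-2.2)·(-2.2)) / 4 = 44.8/4 = 11.2
  S = [[2.3, -4.4],
 [-4.4, 11.2]].

Step 3 — invert S. det(S) = 2.3·11.2 - (-4.4)² = 6.4.
  S^{-1} = (1/det) · [[d, -b], [-b, a]] = [[1.75, 0.6875],
 [0.6875, 0.3594]].

Step 4 — quadratic form (x̄ - mu_0)^T · S^{-1} · (x̄ - mu_0):
  S^{-1} · (x̄ - mu_0) = (-8.9375, -3.6719),
  (x̄ - mu_0)^T · [...] = (-4.4)·(-8.9375) + (-1.8)·(-3.6719) = 45.9344.

Step 5 — scale by n: T² = 5 · 45.9344 = 229.6719.

T² ≈ 229.6719


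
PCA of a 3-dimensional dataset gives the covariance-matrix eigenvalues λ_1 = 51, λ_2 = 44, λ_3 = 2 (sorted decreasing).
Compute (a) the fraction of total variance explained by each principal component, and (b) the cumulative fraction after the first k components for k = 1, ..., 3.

Step 1 — total variance = trace(Sigma) = Σ λ_i = 51 + 44 + 2 = 97.

Step 2 — fraction explained by component i = λ_i / Σ λ:
  PC1: 51/97 = 0.5258
  PC2: 44/97 = 0.4536
  PC3: 2/97 = 0.0206

Step 3 — cumulative fraction after k components = (λ_1 + ... + λ_k) / Σ λ:
  k = 1: 51/97 = 0.5258
  k = 2: (51 + 44)/97 = 95/97 = 0.9794
  k = 3: (51 + 44 + 2)/97 = 97/97 = 1

Summary (fraction, with percent):

explained: PC1 0.5258 (52.58%), PC2 0.4536 (45.36%), PC3 0.0206 (2.06%);  cumulative: 0.5258, 0.9794, 1


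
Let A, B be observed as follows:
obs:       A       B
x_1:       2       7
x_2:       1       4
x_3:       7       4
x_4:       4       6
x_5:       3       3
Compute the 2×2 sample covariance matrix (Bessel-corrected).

Step 1 — column means:
  mean(A) = (2 + 1 + 7 + 4 + 3) / 5 = 17/5 = 3.4
  mean(B) = (7 + 4 + 4 + 6 + 3) / 5 = 24/5 = 4.8

Step 2 — sample covariance S[i,j] = (1/(n-1)) · Σ_k (x_{k,i} - mean_i) · (x_{k,j} - mean_j), with n-1 = 4.
  S[A,A] = ((-1.4)·(-1.4) + (-2.4)·(-2.4) + (3.6)·(3.6) + (0.6)·(0.6) + (-0.4)·(-0.4)) / 4 = 21.2/4 = 5.3
  S[A,B] = ((-1.4)·(2.2) + (-2.4)·(-0.8) + (3.6)·(-0.8) + (0.6)·(1.2) + (-0.4)·(-1.8)) / 4 = -2.6/4 = -0.65
  S[B,B] = ((2.2)·(2.2) + (-0.8)·(-0.8) + (-0.8)·(-0.8) + (1.2)·(1.2) + (-1.8)·(-1.8)) / 4 = 10.8/4 = 2.7

S is symmetric (S[j,i] = S[i,j]). Assembling:

S = [[5.3, -0.65],
 [-0.65, 2.7]]


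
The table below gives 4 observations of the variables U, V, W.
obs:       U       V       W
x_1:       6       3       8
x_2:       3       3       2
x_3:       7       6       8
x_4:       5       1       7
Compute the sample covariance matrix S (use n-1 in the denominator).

Step 1 — column means:
  mean(U) = (6 + 3 + 7 + 5) / 4 = 21/4 = 5.25
  mean(V) = (3 + 3 + 6 + 1) / 4 = 13/4 = 3.25
  mean(W) = (8 + 2 + 8 + 7) / 4 = 25/4 = 6.25

Step 2 — sample covariance S[i,j] = (1/(n-1)) · Σ_k (x_{k,i} - mean_i) · (x_{k,j} - mean_j), with n-1 = 3.
  S[U,U] = ((0.75)·(0.75) + (-2.25)·(-2.25) + (1.75)·(1.75) + (-0.25)·(-0.25)) / 3 = 8.75/3 = 2.9167
  S[U,V] = ((0.75)·(-0.25) + (-2.25)·(-0.25) + (1.75)·(2.75) + (-0.25)·(-2.25)) / 3 = 5.75/3 = 1.9167
  S[U,W] = ((0.75)·(1.75) + (-2.25)·(-4.25) + (1.75)·(1.75) + (-0.25)·(0.75)) / 3 = 13.75/3 = 4.5833
  S[V,V] = ((-0.25)·(-0.25) + (-0.25)·(-0.25) + (2.75)·(2.75) + (-2.25)·(-2.25)) / 3 = 12.75/3 = 4.25
  S[V,W] = ((-0.25)·(1.75) + (-0.25)·(-4.25) + (2.75)·(1.75) + (-2.25)·(0.75)) / 3 = 3.75/3 = 1.25
  S[W,W] = ((1.75)·(1.75) + (-4.25)·(-4.25) + (1.75)·(1.75) + (0.75)·(0.75)) / 3 = 24.75/3 = 8.25

S is symmetric (S[j,i] = S[i,j]). Assembling:

S = [[2.9167, 1.9167, 4.5833],
 [1.9167, 4.25, 1.25],
 [4.5833, 1.25, 8.25]]


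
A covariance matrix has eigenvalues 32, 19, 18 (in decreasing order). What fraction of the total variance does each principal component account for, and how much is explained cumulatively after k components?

Step 1 — total variance = trace(Sigma) = Σ λ_i = 32 + 19 + 18 = 69.

Step 2 — fraction explained by component i = λ_i / Σ λ:
  PC1: 32/69 = 0.4638
  PC2: 19/69 = 0.2754
  PC3: 18/69 = 0.2609

Step 3 — cumulative fraction after k components = (λ_1 + ... + λ_k) / Σ λ:
  k = 1: 32/69 = 0.4638
  k = 2: (32 + 19)/69 = 51/69 = 0.7391
  k = 3: (32 + 19 + 18)/69 = 69/69 = 1

Summary (fraction, with percent):

explained: PC1 0.4638 (46.38%), PC2 0.2754 (27.54%), PC3 0.2609 (26.09%);  cumulative: 0.4638, 0.7391, 1


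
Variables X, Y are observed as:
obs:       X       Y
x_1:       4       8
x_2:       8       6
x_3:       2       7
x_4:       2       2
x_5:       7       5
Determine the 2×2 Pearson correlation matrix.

Step 1 — column means:
  mean(X) = (4 + 8 + 2 + 2 + 7) / 5 = 23/5 = 4.6
  mean(Y) = (8 + 6 + 7 + 2 + 5) / 5 = 28/5 = 5.6

Step 2 — sample variances and covariances s[i,j] = (1/(n-1)) · Σ_k (x_{k,i} - mean_i) · (x_{k,j} - mean_j), with n-1 = 4:
  s[X,X] = ((-0.6)·(-0.6) + (3.4)·(3.4) + (-2.6)·(-2.6) + (-2.6)·(-2.6) + (2.4)·(2.4)) / 4 = 31.2/4 = 7.8
  s[X,Y] = ((-0.6)·(2.4) + (3.4)·(0.4) + (-2.6)·(1.4) + (-2.6)·(-3.6) + (2.4)·(-0.6)) / 4 = 4.2/4 = 1.05
  s[Y,Y] = ((2.4)·(2.4) + (0.4)·(0.4) + (1.4)·(1.4) + (-3.6)·(-3.6) + (-0.6)·(-0.6)) / 4 = 21.2/4 = 5.3
  Sample standard deviations s_i = √(s[i,i]):
  s(X) = √(7.8) = 2.7928
  s(Y) = √(5.3) = 2.3022

Step 3 — r_{ij} = s_{ij} / (s_i · s_j):
  r[X,X] = 1 (diagonal).
  r[X,Y] = 1.05 / (2.7928 · 2.3022) = 1.05 / 6.4296 = 0.1633
  r[Y,Y] = 1 (diagonal).

R is symmetric with unit diagonal. Assembling:

R = [[1, 0.1633],
 [0.1633, 1]]


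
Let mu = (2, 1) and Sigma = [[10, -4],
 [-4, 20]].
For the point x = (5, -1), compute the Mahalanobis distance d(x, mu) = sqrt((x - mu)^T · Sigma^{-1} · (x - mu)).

Step 1 — centre the observation: (x - mu) = (3, -2).

Step 2 — invert Sigma. det(Sigma) = 10·20 - (-4)² = 184.
  Sigma^{-1} = (1/det) · [[d, -b], [-b, a]] = [[0.1087, 0.0217],
 [0.0217, 0.0543]].

Step 3 — form the quadratic (x - mu)^T · Sigma^{-1} · (x - mu):
  Sigma^{-1} · (x - mu) = (0.2826, -0.0435).
  (x - mu)^T · [Sigma^{-1} · (x - mu)] = (3)·(0.2826) + (-2)·(-0.0435) = 0.9348.

Step 4 — take square root: d = √(0.9348) ≈ 0.9668.

d(x, mu) = √(0.9348) ≈ 0.9668


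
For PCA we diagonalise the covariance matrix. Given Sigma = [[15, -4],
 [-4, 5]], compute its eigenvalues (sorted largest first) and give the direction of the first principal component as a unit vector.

Step 1 — characteristic polynomial of 2×2 Sigma:
  det(Sigma - λI) = λ² - trace · λ + det = 0.
  trace = 15 + 5 = 20, det = 15·5 - (-4)² = 59.
Step 2 — discriminant:
  Δ = trace² - 4·det = 400 - 236 = 164.
Step 3 — eigenvalues:
  λ = (trace ± √Δ)/2 = (20 ± 12.8062)/2,
  λ_1 = 16.4031,  λ_2 = 3.5969.

Step 4 — unit eigenvector for λ_1: solve (Sigma - λ_1 I)v = 0. First row:
  (15 - 16.4031)·v_x + (-4)·v_y = 0, i.e. (-1.4031)·v_x + (-4)·v_y = 0,
  so v ∝ (b, λ_1 - a) = (-4, 1.4031); multiply by -1 so the first entry is positive: u = (4, -1.4031).
  ||u|| = √((4)² + (-1.4031)²) = √(17.9688) ≈ 4.239,
  v_1 = u/||u|| ≈ (0.9436, -0.331) (||v_1|| = 1).

λ_1 = 16.4031,  λ_2 = 3.5969;  v_1 ≈ (0.9436, -0.331)


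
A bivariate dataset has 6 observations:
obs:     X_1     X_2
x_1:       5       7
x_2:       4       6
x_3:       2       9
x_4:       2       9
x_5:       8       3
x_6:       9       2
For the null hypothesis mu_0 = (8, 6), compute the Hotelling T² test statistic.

Step 1 — sample mean vector:
  mean(X_1) = (5 + 4 + 2 + 2 + 8 + 9) / 6 = 30/6 = 5
  mean(X_2) = (7 + 6 + 9 + 9 + 3 + 2) / 6 = 36/6 = 6
  x̄ = (5, 6),  deviation x̄ - mu_0 = (5, 6) - (8, 6) = (-3, 0).

Step 2 — sample covariance matrix, S[i,j] = (1/(n-1)) · Σ_k (x_{k,i} - mean_i) · (x_{k,j} - mean_j), divisor n-1 = 5:
  S[X_1,X_1] = ((0)·(0) + (-1)·(-1) + (-3)·(-3) + (-3)·(-3) + (3)·(3) + (4)·(4)) / 5 = 44/5 = 8.8
  S[X_1,X_2] = ((0)·(1) + (-1)·(0) + (-3)·(3) + (-3)·(3) + (3)·(-3) + (4)·(-4)) / 5 = -43/5 = -8.6
  S[X_2,X_2] = ((1)·(1) + (0)·(0) + (3)·(3) + (3)·(3) + (-3)·(-3) + (-4)·(-4)) / 5 = 44/5 = 8.8
  S = [[8.8, -8.6],
 [-8.6, 8.8]].

Step 3 — invert S. det(S) = 8.8·8.8 - (-8.6)² = 3.48.
  S^{-1} = (1/det) · [[d, -b], [-b, a]] = [[2.5287, 2.4713],
 [2.4713, 2.5287]].

Step 4 — quadratic form (x̄ - mu_0)^T · S^{-1} · (x̄ - mu_0):
  S^{-1} · (x̄ - mu_0) = (-7.5862, -7.4138),
  (x̄ - mu_0)^T · [...] = (-3)·(-7.5862) + (0)·(-7.4138) = 22.7586.

Step 5 — scale by n: T² = 6 · 22.7586 = 136.5517.

T² ≈ 136.5517


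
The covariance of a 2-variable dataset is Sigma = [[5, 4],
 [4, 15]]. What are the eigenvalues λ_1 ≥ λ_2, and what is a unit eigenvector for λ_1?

Step 1 — characteristic polynomial of 2×2 Sigma:
  det(Sigma - λI) = λ² - trace · λ + det = 0.
  trace = 5 + 15 = 20, det = 5·15 - (4)² = 59.
Step 2 — discriminant:
  Δ = trace² - 4·det = 400 - 236 = 164.
Step 3 — eigenvalues:
  λ = (trace ± √Δ)/2 = (20 ± 12.8062)/2,
  λ_1 = 16.4031,  λ_2 = 3.5969.

Step 4 — unit eigenvector for λ_1: solve (Sigma - λ_1 I)v = 0. First row:
  (5 - 16.4031)·v_x + (4)·v_y = 0, i.e. (-11.4031)·v_x + (4)·v_y = 0,
  so v ∝ (b, λ_1 - a) = (4, 11.4031) = u.
  ||u|| = √((4)² + (11.4031)²) = √(146.0312) ≈ 12.0843,
  v_1 = u/||u|| ≈ (0.331, 0.9436) (||v_1|| = 1).

λ_1 = 16.4031,  λ_2 = 3.5969;  v_1 ≈ (0.331, 0.9436)


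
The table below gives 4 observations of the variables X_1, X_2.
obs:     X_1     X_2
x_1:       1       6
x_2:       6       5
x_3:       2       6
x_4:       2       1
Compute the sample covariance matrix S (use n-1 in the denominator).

Step 1 — column means:
  mean(X_1) = (1 + 6 + 2 + 2) / 4 = 11/4 = 2.75
  mean(X_2) = (6 + 5 + 6 + 1) / 4 = 18/4 = 4.5

Step 2 — sample covariance S[i,j] = (1/(n-1)) · Σ_k (x_{k,i} - mean_i) · (x_{k,j} - mean_j), with n-1 = 3.
  S[X_1,X_1] = ((-1.75)·(-1.75) + (3.25)·(3.25) + (-0.75)·(-0.75) + (-0.75)·(-0.75)) / 3 = 14.75/3 = 4.9167
  S[X_1,X_2] = ((-1.75)·(1.5) + (3.25)·(0.5) + (-0.75)·(1.5) + (-0.75)·(-3.5)) / 3 = 0.5/3 = 0.1667
  S[X_2,X_2] = ((1.5)·(1.5) + (0.5)·(0.5) + (1.5)·(1.5) + (-3.5)·(-3.5)) / 3 = 17/3 = 5.6667

S is symmetric (S[j,i] = S[i,j]). Assembling:

S = [[4.9167, 0.1667],
 [0.1667, 5.6667]]


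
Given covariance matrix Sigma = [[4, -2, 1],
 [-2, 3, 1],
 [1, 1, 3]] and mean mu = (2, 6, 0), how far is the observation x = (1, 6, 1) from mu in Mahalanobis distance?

Step 1 — centre the observation: (x - mu) = (-1, 0, 1).

Step 2 — invert Sigma (cofactor / det for 3×3, or solve directly):
  Sigma^{-1} = [[0.6154, 0.5385, -0.3846],
 [0.5385, 0.8462, -0.4615],
 [-0.3846, -0.4615, 0.6154]].

Step 3 — form the quadratic (x - mu)^T · Sigma^{-1} · (x - mu):
  Sigma^{-1} · (x - mu) = (-1, -1, 1).
  (x - mu)^T · [Sigma^{-1} · (x - mu)] = (-1)·(-1) + (0)·(-1) + (1)·(1) = 2.

Step 4 — take square root: d = √(2) ≈ 1.4142.

d(x, mu) = √(2) ≈ 1.4142


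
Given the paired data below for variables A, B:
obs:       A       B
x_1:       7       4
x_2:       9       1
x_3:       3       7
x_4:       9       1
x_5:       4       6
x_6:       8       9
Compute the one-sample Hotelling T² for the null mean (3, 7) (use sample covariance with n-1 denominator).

Step 1 — sample mean vector:
  mean(A) = (7 + 9 + 3 + 9 + 4 + 8) / 6 = 40/6 = 6.6667
  mean(B) = (4 + 1 + 7 + 1 + 6 + 9) / 6 = 28/6 = 4.6667
  x̄ = (6.6667, 4.6667),  deviation x̄ - mu_0 = (6.6667, 4.6667) - (3, 7) = (3.6667, -2.3333).

Step 2 — sample covariance matrix, S[i,j] = (1/(n-1)) · Σ_k (x_{k,i} - mean_i) · (x_{k,j} - mean_j), divisor n-1 = 5:
  S[A,A] = ((0.3333)·(0.3333) + (2.3333)·(2.3333) + (-3.6667)·(-3.6667) + (2.3333)·(2.3333) + (-2.6667)·(-2.6667) + (1.3333)·(1.3333)) / 5 = 33.3333/5 = 6.6667
  S[A,B] = ((0.3333)·(-0.6667) + (2.3333)·(-3.6667) + (-3.6667)·(2.3333) + (2.3333)·(-3.6667) + (-2.6667)·(1.3333) + (1.3333)·(4.3333)) / 5 = -23.6667/5 = -4.7333
  S[B,B] = ((-0.6667)·(-0.6667) + (-3.6667)·(-3.6667) + (2.3333)·(2.3333) + (-3.6667)·(-3.6667) + (1.3333)·(1.3333) + (4.3333)·(4.3333)) / 5 = 53.3333/5 = 10.6667
  S = [[6.6667, -4.7333],
 [-4.7333, 10.6667]].

Step 3 — invert S. det(S) = 6.6667·10.6667 - (-4.7333)² = 48.7067.
  S^{-1} = (1/det) · [[d, -b], [-b, a]] = [[0.219, 0.0972],
 [0.0972, 0.1369]].

Step 4 — quadratic form (x̄ - mu_0)^T · S^{-1} · (x̄ - mu_0):
  S^{-1} · (x̄ - mu_0) = (0.5762, 0.037),
  (x̄ - mu_0)^T · [...] = (3.6667)·(0.5762) + (-2.3333)·(0.037) = 2.0266.

Step 5 — scale by n: T² = 6 · 2.0266 = 12.1599.

T² ≈ 12.1599


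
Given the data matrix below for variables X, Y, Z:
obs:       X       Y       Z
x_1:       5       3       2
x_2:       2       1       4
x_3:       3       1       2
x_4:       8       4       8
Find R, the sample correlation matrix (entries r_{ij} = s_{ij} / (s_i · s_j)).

Step 1 — column means:
  mean(X) = (5 + 2 + 3 + 8) / 4 = 18/4 = 4.5
  mean(Y) = (3 + 1 + 1 + 4) / 4 = 9/4 = 2.25
  mean(Z) = (2 + 4 + 2 + 8) / 4 = 16/4 = 4

Step 2 — sample variances and covariances s[i,j] = (1/(n-1)) · Σ_k (x_{k,i} - mean_i) · (x_{k,j} - mean_j), with n-1 = 3:
  s[X,X] = ((0.5)·(0.5) + (-2.5)·(-2.5) + (-1.5)·(-1.5) + (3.5)·(3.5)) / 3 = 21/3 = 7
  s[X,Y] = ((0.5)·(0.75) + (-2.5)·(-1.25) + (-1.5)·(-1.25) + (3.5)·(1.75)) / 3 = 11.5/3 = 3.8333
  s[X,Z] = ((0.5)·(-2) + (-2.5)·(0) + (-1.5)·(-2) + (3.5)·(4)) / 3 = 16/3 = 5.3333
  s[Y,Y] = ((0.75)·(0.75) + (-1.25)·(-1.25) + (-1.25)·(-1.25) + (1.75)·(1.75)) / 3 = 6.75/3 = 2.25
  s[Y,Z] = ((0.75)·(-2) + (-1.25)·(0) + (-1.25)·(-2) + (1.75)·(4)) / 3 = 8/3 = 2.6667
  s[Z,Z] = ((-2)·(-2) + (0)·(0) + (-2)·(-2) + (4)·(4)) / 3 = 24/3 = 8
  Sample standard deviations s_i = √(s[i,i]):
  s(X) = √(7) = 2.6458
  s(Y) = √(2.25) = 1.5
  s(Z) = √(8) = 2.8284

Step 3 — r_{ij} = s_{ij} / (s_i · s_j):
  r[X,X] = 1 (diagonal).
  r[X,Y] = 3.8333 / (2.6458 · 1.5) = 3.8333 / 3.9686 = 0.9659
  r[X,Z] = 5.3333 / (2.6458 · 2.8284) = 5.3333 / 7.4833 = 0.7127
  r[Y,Y] = 1 (diagonal).
  r[Y,Z] = 2.6667 / (1.5 · 2.8284) = 2.6667 / 4.2426 = 0.6285
  r[Z,Z] = 1 (diagonal).

R is symmetric with unit diagonal. Assembling:

R = [[1, 0.9659, 0.7127],
 [0.9659, 1, 0.6285],
 [0.7127, 0.6285, 1]]


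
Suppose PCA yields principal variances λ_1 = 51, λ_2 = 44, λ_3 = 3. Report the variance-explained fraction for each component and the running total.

Step 1 — total variance = trace(Sigma) = Σ λ_i = 51 + 44 + 3 = 98.

Step 2 — fraction explained by component i = λ_i / Σ λ:
  PC1: 51/98 = 0.5204
  PC2: 44/98 = 0.449
  PC3: 3/98 = 0.0306

Step 3 — cumulative fraction after k components = (λ_1 + ... + λ_k) / Σ λ:
  k = 1: 51/98 = 0.5204
  k = 2: (51 + 44)/98 = 95/98 = 0.9694
  k = 3: (51 + 44 + 3)/98 = 98/98 = 1

Summary (fraction, with percent):

explained: PC1 0.5204 (52.04%), PC2 0.449 (44.9%), PC3 0.0306 (3.06%);  cumulative: 0.5204, 0.9694, 1


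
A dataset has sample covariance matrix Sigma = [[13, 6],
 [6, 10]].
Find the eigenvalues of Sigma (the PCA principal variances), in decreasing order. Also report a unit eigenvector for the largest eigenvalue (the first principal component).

Step 1 — characteristic polynomial of 2×2 Sigma:
  det(Sigma - λI) = λ² - trace · λ + det = 0.
  trace = 13 + 10 = 23, det = 13·10 - (6)² = 94.
Step 2 — discriminant:
  Δ = trace² - 4·det = 529 - 376 = 153.
Step 3 — eigenvalues:
  λ = (trace ± √Δ)/2 = (23 ± 12.3693)/2,
  λ_1 = 17.6847,  λ_2 = 5.3153.

Step 4 — unit eigenvector for λ_1: solve (Sigma - λ_1 I)v = 0. First row:
  (13 - 17.6847)·v_x + (6)·v_y = 0, i.e. (-4.6847)·v_x + (6)·v_y = 0,
  so v ∝ (b, λ_1 - a) = (6, 4.6847) = u.
  ||u|| = √((6)² + (4.6847)²) = √(57.946) ≈ 7.6122,
  v_1 = u/||u|| ≈ (0.7882, 0.6154) (||v_1|| = 1).

λ_1 = 17.6847,  λ_2 = 5.3153;  v_1 ≈ (0.7882, 0.6154)


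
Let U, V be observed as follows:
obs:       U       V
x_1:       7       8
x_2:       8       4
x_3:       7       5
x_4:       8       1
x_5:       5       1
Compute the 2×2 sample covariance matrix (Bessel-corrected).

Step 1 — column means:
  mean(U) = (7 + 8 + 7 + 8 + 5) / 5 = 35/5 = 7
  mean(V) = (8 + 4 + 5 + 1 + 1) / 5 = 19/5 = 3.8

Step 2 — sample covariance S[i,j] = (1/(n-1)) · Σ_k (x_{k,i} - mean_i) · (x_{k,j} - mean_j), with n-1 = 4.
  S[U,U] = ((0)·(0) + (1)·(1) + (0)·(0) + (1)·(1) + (-2)·(-2)) / 4 = 6/4 = 1.5
  S[U,V] = ((0)·(4.2) + (1)·(0.2) + (0)·(1.2) + (1)·(-2.8) + (-2)·(-2.8)) / 4 = 3/4 = 0.75
  S[V,V] = ((4.2)·(4.2) + (0.2)·(0.2) + (1.2)·(1.2) + (-2.8)·(-2.8) + (-2.8)·(-2.8)) / 4 = 34.8/4 = 8.7

S is symmetric (S[j,i] = S[i,j]). Assembling:

S = [[1.5, 0.75],
 [0.75, 8.7]]


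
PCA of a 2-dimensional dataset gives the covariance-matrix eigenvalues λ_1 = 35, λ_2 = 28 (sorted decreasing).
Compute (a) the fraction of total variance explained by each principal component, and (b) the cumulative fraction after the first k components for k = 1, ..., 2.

Step 1 — total variance = trace(Sigma) = Σ λ_i = 35 + 28 = 63.

Step 2 — fraction explained by component i = λ_i / Σ λ:
  PC1: 35/63 = 0.5556
  PC2: 28/63 = 0.4444

Step 3 — cumulative fraction after k components = (λ_1 + ... + λ_k) / Σ λ:
  k = 1: 35/63 = 0.5556
  k = 2: (35 + 28)/63 = 63/63 = 1

Summary (fraction, with percent):

explained: PC1 0.5556 (55.56%), PC2 0.4444 (44.44%);  cumulative: 0.5556, 1


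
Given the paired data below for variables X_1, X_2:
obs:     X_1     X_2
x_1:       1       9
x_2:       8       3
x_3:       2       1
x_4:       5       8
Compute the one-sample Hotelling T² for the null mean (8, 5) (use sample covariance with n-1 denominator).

Step 1 — sample mean vector:
  mean(X_1) = (1 + 8 + 2 + 5) / 4 = 16/4 = 4
  mean(X_2) = (9 + 3 + 1 + 8) / 4 = 21/4 = 5.25
  x̄ = (4, 5.25),  deviation x̄ - mu_0 = (4, 5.25) - (8, 5) = (-4, 0.25).

Step 2 — sample covariance matrix, S[i,j] = (1/(n-1)) · Σ_k (x_{k,i} - mean_i) · (x_{k,j} - mean_j), divisor n-1 = 3:
  S[X_1,X_1] = ((-3)·(-3) + (4)·(4) + (-2)·(-2) + (1)·(1)) / 3 = 30/3 = 10
  S[X_1,X_2] = ((-3)·(3.75) + (4)·(-2.25) + (-2)·(-4.25) + (1)·(2.75)) / 3 = -9/3 = -3
  S[X_2,X_2] = ((3.75)·(3.75) + (-2.25)·(-2.25) + (-4.25)·(-4.25) + (2.75)·(2.75)) / 3 = 44.75/3 = 14.9167
  S = [[10, -3],
 [-3, 14.9167]].

Step 3 — invert S. det(S) = 10·14.9167 - (-3)² = 140.1667.
  S^{-1} = (1/det) · [[d, -b], [-b, a]] = [[0.1064, 0.0214],
 [0.0214, 0.0713]].

Step 4 — quadratic form (x̄ - mu_0)^T · S^{-1} · (x̄ - mu_0):
  S^{-1} · (x̄ - mu_0) = (-0.4203, -0.0678),
  (x̄ - mu_0)^T · [...] = (-4)·(-0.4203) + (0.25)·(-0.0678) = 1.6644.

Step 5 — scale by n: T² = 4 · 1.6644 = 6.6576.

T² ≈ 6.6576


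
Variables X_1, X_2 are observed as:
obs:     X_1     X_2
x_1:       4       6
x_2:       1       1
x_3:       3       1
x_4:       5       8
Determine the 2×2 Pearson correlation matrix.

Step 1 — column means:
  mean(X_1) = (4 + 1 + 3 + 5) / 4 = 13/4 = 3.25
  mean(X_2) = (6 + 1 + 1 + 8) / 4 = 16/4 = 4

Step 2 — sample variances and covariances s[i,j] = (1/(n-1)) · Σ_k (x_{k,i} - mean_i) · (x_{k,j} - mean_j), with n-1 = 3:
  s[X_1,X_1] = ((0.75)·(0.75) + (-2.25)·(-2.25) + (-0.25)·(-0.25) + (1.75)·(1.75)) / 3 = 8.75/3 = 2.9167
  s[X_1,X_2] = ((0.75)·(2) + (-2.25)·(-3) + (-0.25)·(-3) + (1.75)·(4)) / 3 = 16/3 = 5.3333
  s[X_2,X_2] = ((2)·(2) + (-3)·(-3) + (-3)·(-3) + (4)·(4)) / 3 = 38/3 = 12.6667
  Sample standard deviations s_i = √(s[i,i]):
  s(X_1) = √(2.9167) = 1.7078
  s(X_2) = √(12.6667) = 3.559

Step 3 — r_{ij} = s_{ij} / (s_i · s_j):
  r[X_1,X_1] = 1 (diagonal).
  r[X_1,X_2] = 5.3333 / (1.7078 · 3.559) = 5.3333 / 6.0782 = 0.8775
  r[X_2,X_2] = 1 (diagonal).

R is symmetric with unit diagonal. Assembling:

R = [[1, 0.8775],
 [0.8775, 1]]


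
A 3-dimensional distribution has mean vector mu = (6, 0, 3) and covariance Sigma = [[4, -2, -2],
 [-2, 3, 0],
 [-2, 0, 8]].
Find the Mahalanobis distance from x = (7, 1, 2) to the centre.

Step 1 — centre the observation: (x - mu) = (1, 1, -1).

Step 2 — invert Sigma (cofactor / det for 3×3, or solve directly):
  Sigma^{-1} = [[0.4615, 0.3077, 0.1154],
 [0.3077, 0.5385, 0.0769],
 [0.1154, 0.0769, 0.1538]].

Step 3 — form the quadratic (x - mu)^T · Sigma^{-1} · (x - mu):
  Sigma^{-1} · (x - mu) = (0.6538, 0.7692, 0.0385).
  (x - mu)^T · [Sigma^{-1} · (x - mu)] = (1)·(0.6538) + (1)·(0.7692) + (-1)·(0.0385) = 1.3846.

Step 4 — take square root: d = √(1.3846) ≈ 1.1767.

d(x, mu) = √(1.3846) ≈ 1.1767


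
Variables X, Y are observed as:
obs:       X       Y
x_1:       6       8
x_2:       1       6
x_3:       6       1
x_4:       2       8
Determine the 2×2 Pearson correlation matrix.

Step 1 — column means:
  mean(X) = (6 + 1 + 6 + 2) / 4 = 15/4 = 3.75
  mean(Y) = (8 + 6 + 1 + 8) / 4 = 23/4 = 5.75

Step 2 — sample variances and covariances s[i,j] = (1/(n-1)) · Σ_k (x_{k,i} - mean_i) · (x_{k,j} - mean_j), with n-1 = 3:
  s[X,X] = ((2.25)·(2.25) + (-2.75)·(-2.75) + (2.25)·(2.25) + (-1.75)·(-1.75)) / 3 = 20.75/3 = 6.9167
  s[X,Y] = ((2.25)·(2.25) + (-2.75)·(0.25) + (2.25)·(-4.75) + (-1.75)·(2.25)) / 3 = -10.25/3 = -3.4167
  s[Y,Y] = ((2.25)·(2.25) + (0.25)·(0.25) + (-4.75)·(-4.75) + (2.25)·(2.25)) / 3 = 32.75/3 = 10.9167
  Sample standard deviations s_i = √(s[i,i]):
  s(X) = √(6.9167) = 2.63
  s(Y) = √(10.9167) = 3.304

Step 3 — r_{ij} = s_{ij} / (s_i · s_j):
  r[X,X] = 1 (diagonal).
  r[X,Y] = -3.4167 / (2.63 · 3.304) = -3.4167 / 8.6895 = -0.3932
  r[Y,Y] = 1 (diagonal).

R is symmetric with unit diagonal. Assembling:

R = [[1, -0.3932],
 [-0.3932, 1]]


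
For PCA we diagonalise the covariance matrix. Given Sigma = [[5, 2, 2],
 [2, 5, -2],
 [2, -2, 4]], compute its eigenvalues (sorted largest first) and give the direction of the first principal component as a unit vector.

Step 1 — characteristic polynomial p(λ) = det(λI - Sigma) = λ³ - tr·λ² + c_1·λ - det, where tr = trace, c_1 = sum of the principal 2×2 minors, det = det(Sigma):
  tr = 5 + 5 + 4 = 14,
  c_1 = (5·5 - (2)²) + (5·4 - (2)²) + (5·4 - (-2)²) = 21 + 16 + 16 = 53,
  det = 5·(5·4 - (-2)²) - (2)·((2)·4 - (-2)·(2)) + (2)·((2)·(-2) - 5·(2)) = 5·(16) - (2)·(12) + (2)·(-14) = 28.
  So p(λ) = λ³ - 14λ² + 53λ - 28.
Step 2 — look for an integer root (rational root theorem: any rational root is an integer divisor of 28). Testing λ = 7:
  p(7) = 343 - 686 + 371 - 28 = 0  ✓
  Dividing out (λ - 7): p(λ) = (λ - 7)(λ² - 7λ + 4).
Step 3 — remaining eigenvalues from the quadratic λ² - 7λ + 4 = 0:
  Δ = 7² - 4·4 = 49 - 16 = 33,  λ = (7 ± √33)/2 = (7 ± 5.7446)/2 ≈ 6.3723 or 0.6277.
  Sorted: λ_1 = 7,  λ_2 = 6.3723,  λ_3 = 0.6277  (check: sum = 14 = tr ✓).

Step 4 — unit eigenvector for λ_1 = 7: v spans the null space of (Sigma - λ_1 I), whose rows are
  r_1 = (-2, 2, 2),  r_2 = (2, -2, -2),  r_3 = (2, -2, -3).
  v is orthogonal to every row, so take v ∝ r_1 × r_3 = ((2)·(-3) - (2)·(-2), (2)·(2) - (-2)·(-3), (-2)·(-2) - (2)·(2)) = (-2, -2, 0).
  Rescale (divide by 2; multiply by -1 so the first nonzero entry is positive): u = (1, 1, 0).
  ||u|| = √((1)² + (1)² + (0)²) = √(2) ≈ 1.4142,  v_1 = u/||u|| ≈ (0.7071, 0.7071, 0) (||v_1|| = 1).

λ_1 = 7,  λ_2 = 6.3723,  λ_3 = 0.6277;  v_1 ≈ (0.7071, 0.7071, 0)


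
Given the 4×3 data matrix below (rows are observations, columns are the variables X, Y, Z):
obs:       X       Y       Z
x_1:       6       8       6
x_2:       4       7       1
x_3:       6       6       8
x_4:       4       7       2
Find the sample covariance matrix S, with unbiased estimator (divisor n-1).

Step 1 — column means:
  mean(X) = (6 + 4 + 6 + 4) / 4 = 20/4 = 5
  mean(Y) = (8 + 7 + 6 + 7) / 4 = 28/4 = 7
  mean(Z) = (6 + 1 + 8 + 2) / 4 = 17/4 = 4.25

Step 2 — sample covariance S[i,j] = (1/(n-1)) · Σ_k (x_{k,i} - mean_i) · (x_{k,j} - mean_j), with n-1 = 3.
  S[X,X] = ((1)·(1) + (-1)·(-1) + (1)·(1) + (-1)·(-1)) / 3 = 4/3 = 1.3333
  S[X,Y] = ((1)·(1) + (-1)·(0) + (1)·(-1) + (-1)·(0)) / 3 = 0/3 = 0
  S[X,Z] = ((1)·(1.75) + (-1)·(-3.25) + (1)·(3.75) + (-1)·(-2.25)) / 3 = 11/3 = 3.6667
  S[Y,Y] = ((1)·(1) + (0)·(0) + (-1)·(-1) + (0)·(0)) / 3 = 2/3 = 0.6667
  S[Y,Z] = ((1)·(1.75) + (0)·(-3.25) + (-1)·(3.75) + (0)·(-2.25)) / 3 = -2/3 = -0.6667
  S[Z,Z] = ((1.75)·(1.75) + (-3.25)·(-3.25) + (3.75)·(3.75) + (-2.25)·(-2.25)) / 3 = 32.75/3 = 10.9167

S is symmetric (S[j,i] = S[i,j]). Assembling:

S = [[1.3333, 0, 3.6667],
 [0, 0.6667, -0.6667],
 [3.6667, -0.6667, 10.9167]]


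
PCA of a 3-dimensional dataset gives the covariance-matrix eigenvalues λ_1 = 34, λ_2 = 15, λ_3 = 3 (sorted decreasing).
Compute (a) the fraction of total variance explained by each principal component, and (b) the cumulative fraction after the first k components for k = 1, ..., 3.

Step 1 — total variance = trace(Sigma) = Σ λ_i = 34 + 15 + 3 = 52.

Step 2 — fraction explained by component i = λ_i / Σ λ:
  PC1: 34/52 = 0.6538
  PC2: 15/52 = 0.2885
  PC3: 3/52 = 0.0577

Step 3 — cumulative fraction after k components = (λ_1 + ... + λ_k) / Σ λ:
  k = 1: 34/52 = 0.6538
  k = 2: (34 + 15)/52 = 49/52 = 0.9423
  k = 3: (34 + 15 + 3)/52 = 52/52 = 1

Summary (fraction, with percent):

explained: PC1 0.6538 (65.38%), PC2 0.2885 (28.85%), PC3 0.0577 (5.77%);  cumulative: 0.6538, 0.9423, 1


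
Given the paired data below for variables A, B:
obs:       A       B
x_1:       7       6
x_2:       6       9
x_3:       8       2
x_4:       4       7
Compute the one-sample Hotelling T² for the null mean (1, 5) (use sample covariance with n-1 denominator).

Step 1 — sample mean vector:
  mean(A) = (7 + 6 + 8 + 4) / 4 = 25/4 = 6.25
  mean(B) = (6 + 9 + 2 + 7) / 4 = 24/4 = 6
  x̄ = (6.25, 6),  deviation x̄ - mu_0 = (6.25, 6) - (1, 5) = (5.25, 1).

Step 2 — sample covariance matrix, S[i,j] = (1/(n-1)) · Σ_k (x_{k,i} - mean_i) · (x_{k,j} - mean_j), divisor n-1 = 3:
  S[A,A] = ((0.75)·(0.75) + (-0.25)·(-0.25) + (1.75)·(1.75) + (-2.25)·(-2.25)) / 3 = 8.75/3 = 2.9167
  S[A,B] = ((0.75)·(0) + (-0.25)·(3) + (1.75)·(-4) + (-2.25)·(1)) / 3 = -10/3 = -3.3333
  S[B,B] = ((0)·(0) + (3)·(3) + (-4)·(-4) + (1)·(1)) / 3 = 26/3 = 8.6667
  S = [[2.9167, -3.3333],
 [-3.3333, 8.6667]].

Step 3 — invert S. det(S) = 2.9167·8.6667 - (-3.3333)² = 14.1667.
  S^{-1} = (1/det) · [[d, -b], [-b, a]] = [[0.6118, 0.2353],
 [0.2353, 0.2059]].

Step 4 — quadratic form (x̄ - mu_0)^T · S^{-1} · (x̄ - mu_0):
  S^{-1} · (x̄ - mu_0) = (3.4471, 1.4412),
  (x̄ - mu_0)^T · [...] = (5.25)·(3.4471) + (1)·(1.4412) = 19.5382.

Step 5 — scale by n: T² = 4 · 19.5382 = 78.1529.

T² ≈ 78.1529


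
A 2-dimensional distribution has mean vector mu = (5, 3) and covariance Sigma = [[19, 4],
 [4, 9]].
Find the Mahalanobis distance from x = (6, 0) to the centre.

Step 1 — centre the observation: (x - mu) = (1, -3).

Step 2 — invert Sigma. det(Sigma) = 19·9 - (4)² = 155.
  Sigma^{-1} = (1/det) · [[d, -b], [-b, a]] = [[0.0581, -0.0258],
 [-0.0258, 0.1226]].

Step 3 — form the quadratic (x - mu)^T · Sigma^{-1} · (x - mu):
  Sigma^{-1} · (x - mu) = (0.1355, -0.3935).
  (x - mu)^T · [Sigma^{-1} · (x - mu)] = (1)·(0.1355) + (-3)·(-0.3935) = 1.3161.

Step 4 — take square root: d = √(1.3161) ≈ 1.1472.

d(x, mu) = √(1.3161) ≈ 1.1472


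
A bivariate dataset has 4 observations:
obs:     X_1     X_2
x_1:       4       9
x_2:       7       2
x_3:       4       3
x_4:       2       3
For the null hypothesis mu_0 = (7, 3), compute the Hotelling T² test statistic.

Step 1 — sample mean vector:
  mean(X_1) = (4 + 7 + 4 + 2) / 4 = 17/4 = 4.25
  mean(X_2) = (9 + 2 + 3 + 3) / 4 = 17/4 = 4.25
  x̄ = (4.25, 4.25),  deviation x̄ - mu_0 = (4.25, 4.25) - (7, 3) = (-2.75, 1.25).

Step 2 — sample covariance matrix, S[i,j] = (1/(n-1)) · Σ_k (x_{k,i} - mean_i) · (x_{k,j} - mean_j), divisor n-1 = 3:
  S[X_1,X_1] = ((-0.25)·(-0.25) + (2.75)·(2.75) + (-0.25)·(-0.25) + (-2.25)·(-2.25)) / 3 = 12.75/3 = 4.25
  S[X_1,X_2] = ((-0.25)·(4.75) + (2.75)·(-2.25) + (-0.25)·(-1.25) + (-2.25)·(-1.25)) / 3 = -4.25/3 = -1.4167
  S[X_2,X_2] = ((4.75)·(4.75) + (-2.25)·(-2.25) + (-1.25)·(-1.25) + (-1.25)·(-1.25)) / 3 = 30.75/3 = 10.25
  S = [[4.25, -1.4167],
 [-1.4167, 10.25]].

Step 3 — invert S. det(S) = 4.25·10.25 - (-1.4167)² = 41.5556.
  S^{-1} = (1/det) · [[d, -b], [-b, a]] = [[0.2467, 0.0341],
 [0.0341, 0.1023]].

Step 4 — quadratic form (x̄ - mu_0)^T · S^{-1} · (x̄ - mu_0):
  S^{-1} · (x̄ - mu_0) = (-0.6357, 0.0341),
  (x̄ - mu_0)^T · [...] = (-2.75)·(-0.6357) + (1.25)·(0.0341) = 1.7908.

Step 5 — scale by n: T² = 4 · 1.7908 = 7.1631.

T² ≈ 7.1631


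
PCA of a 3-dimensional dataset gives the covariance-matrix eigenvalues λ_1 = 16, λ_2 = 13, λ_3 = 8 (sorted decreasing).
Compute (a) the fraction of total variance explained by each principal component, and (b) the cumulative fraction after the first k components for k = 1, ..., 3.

Step 1 — total variance = trace(Sigma) = Σ λ_i = 16 + 13 + 8 = 37.

Step 2 — fraction explained by component i = λ_i / Σ λ:
  PC1: 16/37 = 0.4324
  PC2: 13/37 = 0.3514
  PC3: 8/37 = 0.2162

Step 3 — cumulative fraction after k components = (λ_1 + ... + λ_k) / Σ λ:
  k = 1: 16/37 = 0.4324
  k = 2: (16 + 13)/37 = 29/37 = 0.7838
  k = 3: (16 + 13 + 8)/37 = 37/37 = 1

Summary (fraction, with percent):

explained: PC1 0.4324 (43.24%), PC2 0.3514 (35.14%), PC3 0.2162 (21.62%);  cumulative: 0.4324, 0.7838, 1


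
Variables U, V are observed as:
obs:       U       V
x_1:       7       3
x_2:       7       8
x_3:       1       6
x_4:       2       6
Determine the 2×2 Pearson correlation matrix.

Step 1 — column means:
  mean(U) = (7 + 7 + 1 + 2) / 4 = 17/4 = 4.25
  mean(V) = (3 + 8 + 6 + 6) / 4 = 23/4 = 5.75

Step 2 — sample variances and covariances s[i,j] = (1/(n-1)) · Σ_k (x_{k,i} - mean_i) · (x_{k,j} - mean_j), with n-1 = 3:
  s[U,U] = ((2.75)·(2.75) + (2.75)·(2.75) + (-3.25)·(-3.25) + (-2.25)·(-2.25)) / 3 = 30.75/3 = 10.25
  s[U,V] = ((2.75)·(-2.75) + (2.75)·(2.25) + (-3.25)·(0.25) + (-2.25)·(0.25)) / 3 = -2.75/3 = -0.9167
  s[V,V] = ((-2.75)·(-2.75) + (2.25)·(2.25) + (0.25)·(0.25) + (0.25)·(0.25)) / 3 = 12.75/3 = 4.25
  Sample standard deviations s_i = √(s[i,i]):
  s(U) = √(10.25) = 3.2016
  s(V) = √(4.25) = 2.0616

Step 3 — r_{ij} = s_{ij} / (s_i · s_j):
  r[U,U] = 1 (diagonal).
  r[U,V] = -0.9167 / (3.2016 · 2.0616) = -0.9167 / 6.6002 = -0.1389
  r[V,V] = 1 (diagonal).

R is symmetric with unit diagonal. Assembling:

R = [[1, -0.1389],
 [-0.1389, 1]]


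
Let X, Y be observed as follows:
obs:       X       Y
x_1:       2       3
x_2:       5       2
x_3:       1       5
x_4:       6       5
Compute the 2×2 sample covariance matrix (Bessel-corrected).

Step 1 — column means:
  mean(X) = (2 + 5 + 1 + 6) / 4 = 14/4 = 3.5
  mean(Y) = (3 + 2 + 5 + 5) / 4 = 15/4 = 3.75

Step 2 — sample covariance S[i,j] = (1/(n-1)) · Σ_k (x_{k,i} - mean_i) · (x_{k,j} - mean_j), with n-1 = 3.
  S[X,X] = ((-1.5)·(-1.5) + (1.5)·(1.5) + (-2.5)·(-2.5) + (2.5)·(2.5)) / 3 = 17/3 = 5.6667
  S[X,Y] = ((-1.5)·(-0.75) + (1.5)·(-1.75) + (-2.5)·(1.25) + (2.5)·(1.25)) / 3 = -1.5/3 = -0.5
  S[Y,Y] = ((-0.75)·(-0.75) + (-1.75)·(-1.75) + (1.25)·(1.25) + (1.25)·(1.25)) / 3 = 6.75/3 = 2.25

S is symmetric (S[j,i] = S[i,j]). Assembling:

S = [[5.6667, -0.5],
 [-0.5, 2.25]]


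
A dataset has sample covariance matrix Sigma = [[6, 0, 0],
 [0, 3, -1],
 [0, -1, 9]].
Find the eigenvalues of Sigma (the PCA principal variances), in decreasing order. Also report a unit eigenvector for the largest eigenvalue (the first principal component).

Step 1 — characteristic polynomial p(λ) = det(λI - Sigma) = λ³ - tr·λ² + c_1·λ - det, where tr = trace, c_1 = sum of the principal 2×2 minors, det = det(Sigma):
  tr = 6 + 3 + 9 = 18,
  c_1 = (6·3 - (0)²) + (6·9 - (0)²) + (3·9 - (-1)²) = 18 + 54 + 26 = 98,
  det = 6·(3·9 - (-1)²) - (0)·((0)·9 - (-1)·(0)) + (0)·((0)·(-1) - 3·(0)) = 6·(26) - (0)·(0) + (0)·(0) = 156.
  So p(λ) = λ³ - 18λ² + 98λ - 156.
Step 2 — look for an integer root (rational root theorem: any rational root is an integer divisor of 156). Testing λ = 6:
  p(6) = 216 - 648 + 588 - 156 = 0  ✓
  Dividing out (λ - 6): p(λ) = (λ - 6)(λ² - 12λ + 26).
Step 3 — remaining eigenvalues from the quadratic λ² - 12λ + 26 = 0:
  Δ = 12² - 4·26 = 144 - 104 = 40,  λ = (12 ± √40)/2 = (12 ± 6.3246)/2 ≈ 9.1623 or 2.8377.
  Sorted: λ_1 = 9.1623,  λ_2 = 6,  λ_3 = 2.8377  (check: sum = 18 = tr ✓).

Step 4 — unit eigenvector for λ_1 ≈ 9.1623: v spans the null space of (Sigma - λ_1 I), whose rows are
  r_1 = (-3.1623, 0, 0),  r_2 = (0, -6.1623, -1),  r_3 = (0, -1, -0.1623).
  v is orthogonal to every row, so take v ∝ r_1 × r_2 = ((0)·(-1) - (0)·(-6.1623), (0)·(0) - (-3.1623)·(-1), (-3.1623)·(-6.1623) - (0)·(0)) ≈ (0, -3.1623, 19.4868).
  Rescale (multiply by -1 so the first nonzero entry is positive): u = (0, 3.1623, -19.4868).
  ||u|| = √((0)² + (3.1623)² + (-19.4868)²) = √(389.7367) ≈ 19.7417,  v_1 = u/||u|| ≈ (0, 0.1602, -0.9871) (||v_1|| = 1).

λ_1 = 9.1623,  λ_2 = 6,  λ_3 = 2.8377;  v_1 ≈ (0, 0.1602, -0.9871)


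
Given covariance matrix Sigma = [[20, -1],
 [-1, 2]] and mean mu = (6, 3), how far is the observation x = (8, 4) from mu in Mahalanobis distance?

Step 1 — centre the observation: (x - mu) = (2, 1).

Step 2 — invert Sigma. det(Sigma) = 20·2 - (-1)² = 39.
  Sigma^{-1} = (1/det) · [[d, -b], [-b, a]] = [[0.0513, 0.0256],
 [0.0256, 0.5128]].

Step 3 — form the quadratic (x - mu)^T · Sigma^{-1} · (x - mu):
  Sigma^{-1} · (x - mu) = (0.1282, 0.5641).
  (x - mu)^T · [Sigma^{-1} · (x - mu)] = (2)·(0.1282) + (1)·(0.5641) = 0.8205.

Step 4 — take square root: d = √(0.8205) ≈ 0.9058.

d(x, mu) = √(0.8205) ≈ 0.9058


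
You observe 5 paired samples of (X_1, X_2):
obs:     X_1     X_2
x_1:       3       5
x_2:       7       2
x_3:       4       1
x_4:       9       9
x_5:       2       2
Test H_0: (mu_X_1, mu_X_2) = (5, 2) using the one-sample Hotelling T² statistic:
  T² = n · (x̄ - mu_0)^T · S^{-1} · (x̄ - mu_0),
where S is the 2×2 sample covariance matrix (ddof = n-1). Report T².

Step 1 — sample mean vector:
  mean(X_1) = (3 + 7 + 4 + 9 + 2) / 5 = 25/5 = 5
  mean(X_2) = (5 + 2 + 1 + 9 + 2) / 5 = 19/5 = 3.8
  x̄ = (5, 3.8),  deviation x̄ - mu_0 = (5, 3.8) - (5, 2) = (0, 1.8).

Step 2 — sample covariance matrix, S[i,j] = (1/(n-1)) · Σ_k (x_{k,i} - mean_i) · (x_{k,j} - mean_j), divisor n-1 = 4:
  S[X_1,X_1] = ((-2)·(-2) + (2)·(2) + (-1)·(-1) + (4)·(4) + (-3)·(-3)) / 4 = 34/4 = 8.5
  S[X_1,X_2] = ((-2)·(1.2) + (2)·(-1.8) + (-1)·(-2.8) + (4)·(5.2) + (-3)·(-1.8)) / 4 = 23/4 = 5.75
  S[X_2,X_2] = ((1.2)·(1.2) + (-1.8)·(-1.8) + (-2.8)·(-2.8) + (5.2)·(5.2) + (-1.8)·(-1.8)) / 4 = 42.8/4 = 10.7
  S = [[8.5, 5.75],
 [5.75, 10.7]].

Step 3 — invert S. det(S) = 8.5·10.7 - (5.75)² = 57.8875.
  S^{-1} = (1/det) · [[d, -b], [-b, a]] = [[0.1848, -0.0993],
 [-0.0993, 0.1468]].

Step 4 — quadratic form (x̄ - mu_0)^T · S^{-1} · (x̄ - mu_0):
  S^{-1} · (x̄ - mu_0) = (-0.1788, 0.2643),
  (x̄ - mu_0)^T · [...] = (0)·(-0.1788) + (1.8)·(0.2643) = 0.4758.

Step 5 — scale by n: T² = 5 · 0.4758 = 2.3788.

T² ≈ 2.3788


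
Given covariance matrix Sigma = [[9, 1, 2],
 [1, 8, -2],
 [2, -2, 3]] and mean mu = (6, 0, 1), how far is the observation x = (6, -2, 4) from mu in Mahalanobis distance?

Step 1 — centre the observation: (x - mu) = (0, -2, 3).

Step 2 — invert Sigma (cofactor / det for 3×3, or solve directly):
  Sigma^{-1} = [[0.146, -0.0511, -0.1314],
 [-0.0511, 0.1679, 0.146],
 [-0.1314, 0.146, 0.5182]].

Step 3 — form the quadratic (x - mu)^T · Sigma^{-1} · (x - mu):
  Sigma^{-1} · (x - mu) = (-0.292, 0.1022, 1.2628).
  (x - mu)^T · [Sigma^{-1} · (x - mu)] = (0)·(-0.292) + (-2)·(0.1022) + (3)·(1.2628) = 3.5839.

Step 4 — take square root: d = √(3.5839) ≈ 1.8931.

d(x, mu) = √(3.5839) ≈ 1.8931


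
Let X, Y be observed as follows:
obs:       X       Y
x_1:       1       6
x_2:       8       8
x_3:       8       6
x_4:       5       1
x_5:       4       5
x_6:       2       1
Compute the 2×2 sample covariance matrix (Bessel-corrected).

Step 1 — column means:
  mean(X) = (1 + 8 + 8 + 5 + 4 + 2) / 6 = 28/6 = 4.6667
  mean(Y) = (6 + 8 + 6 + 1 + 5 + 1) / 6 = 27/6 = 4.5

Step 2 — sample covariance S[i,j] = (1/(n-1)) · Σ_k (x_{k,i} - mean_i) · (x_{k,j} - mean_j), with n-1 = 5.
  S[X,X] = ((-3.6667)·(-3.6667) + (3.3333)·(3.3333) + (3.3333)·(3.3333) + (0.3333)·(0.3333) + (-0.6667)·(-0.6667) + (-2.6667)·(-2.6667)) / 5 = 43.3333/5 = 8.6667
  S[X,Y] = ((-3.6667)·(1.5) + (3.3333)·(3.5) + (3.3333)·(1.5) + (0.3333)·(-3.5) + (-0.6667)·(0.5) + (-2.6667)·(-3.5)) / 5 = 19/5 = 3.8
  S[Y,Y] = ((1.5)·(1.5) + (3.5)·(3.5) + (1.5)·(1.5) + (-3.5)·(-3.5) + (0.5)·(0.5) + (-3.5)·(-3.5)) / 5 = 41.5/5 = 8.3

S is symmetric (S[j,i] = S[i,j]). Assembling:

S = [[8.6667, 3.8],
 [3.8, 8.3]]


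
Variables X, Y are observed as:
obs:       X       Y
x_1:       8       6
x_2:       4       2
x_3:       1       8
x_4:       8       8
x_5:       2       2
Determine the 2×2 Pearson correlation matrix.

Step 1 — column means:
  mean(X) = (8 + 4 + 1 + 8 + 2) / 5 = 23/5 = 4.6
  mean(Y) = (6 + 2 + 8 + 8 + 2) / 5 = 26/5 = 5.2

Step 2 — sample variances and covariances s[i,j] = (1/(n-1)) · Σ_k (x_{k,i} - mean_i) · (x_{k,j} - mean_j), with n-1 = 4:
  s[X,X] = ((3.4)·(3.4) + (-0.6)·(-0.6) + (-3.6)·(-3.6) + (3.4)·(3.4) + (-2.6)·(-2.6)) / 4 = 43.2/4 = 10.8
  s[X,Y] = ((3.4)·(0.8) + (-0.6)·(-3.2) + (-3.6)·(2.8) + (3.4)·(2.8) + (-2.6)·(-3.2)) / 4 = 12.4/4 = 3.1
  s[Y,Y] = ((0.8)·(0.8) + (-3.2)·(-3.2) + (2.8)·(2.8) + (2.8)·(2.8) + (-3.2)·(-3.2)) / 4 = 36.8/4 = 9.2
  Sample standard deviations s_i = √(s[i,i]):
  s(X) = √(10.8) = 3.2863
  s(Y) = √(9.2) = 3.0332

Step 3 — r_{ij} = s_{ij} / (s_i · s_j):
  r[X,X] = 1 (diagonal).
  r[X,Y] = 3.1 / (3.2863 · 3.0332) = 3.1 / 9.9679 = 0.311
  r[Y,Y] = 1 (diagonal).

R is symmetric with unit diagonal. Assembling:

R = [[1, 0.311],
 [0.311, 1]]


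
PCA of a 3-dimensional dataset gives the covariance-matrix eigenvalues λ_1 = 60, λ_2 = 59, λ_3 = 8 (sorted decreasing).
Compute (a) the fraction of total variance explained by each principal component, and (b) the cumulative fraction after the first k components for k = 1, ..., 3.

Step 1 — total variance = trace(Sigma) = Σ λ_i = 60 + 59 + 8 = 127.

Step 2 — fraction explained by component i = λ_i / Σ λ:
  PC1: 60/127 = 0.4724
  PC2: 59/127 = 0.4646
  PC3: 8/127 = 0.063

Step 3 — cumulative fraction after k components = (λ_1 + ... + λ_k) / Σ λ:
  k = 1: 60/127 = 0.4724
  k = 2: (60 + 59)/127 = 119/127 = 0.937
  k = 3: (60 + 59 + 8)/127 = 127/127 = 1

Summary (fraction, with percent):

explained: PC1 0.4724 (47.24%), PC2 0.4646 (46.46%), PC3 0.063 (6.3%);  cumulative: 0.4724, 0.937, 1


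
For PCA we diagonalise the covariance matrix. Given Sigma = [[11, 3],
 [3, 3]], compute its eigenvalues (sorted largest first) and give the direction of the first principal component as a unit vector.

Step 1 — characteristic polynomial of 2×2 Sigma:
  det(Sigma - λI) = λ² - trace · λ + det = 0.
  trace = 11 + 3 = 14, det = 11·3 - (3)² = 24.
Step 2 — discriminant:
  Δ = trace² - 4·det = 196 - 96 = 100.
Step 3 — eigenvalues:
  λ = (trace ± √Δ)/2 = (14 ± 10)/2,
  λ_1 = 12,  λ_2 = 2.

Step 4 — unit eigenvector for λ_1: solve (Sigma - λ_1 I)v = 0. First row:
  (11 - 12)·v_x + (3)·v_y = 0, i.e. (-1)·v_x + (3)·v_y = 0,
  so v ∝ (b, λ_1 - a) = (3, 1) = u.
  ||u|| = √((3)² + (1)²) = √(10) ≈ 3.1623,
  v_1 = u/||u|| ≈ (0.9487, 0.3162) (||v_1|| = 1).

λ_1 = 12,  λ_2 = 2;  v_1 ≈ (0.9487, 0.3162)
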